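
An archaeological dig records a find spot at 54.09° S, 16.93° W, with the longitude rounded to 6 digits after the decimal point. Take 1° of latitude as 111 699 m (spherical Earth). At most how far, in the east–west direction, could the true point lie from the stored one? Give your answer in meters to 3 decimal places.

0.033 meters

Rounding to 6 decimal places leaves the longitude within ±5e-07° of the true value.
Parallels shrink by cos φ, so at 54.09° a degree of longitude is 111699 × 0.5865 ≈ 65513 m.
East–west error: 5e-07° × 65513 m/° ≈ 0.0327565 m.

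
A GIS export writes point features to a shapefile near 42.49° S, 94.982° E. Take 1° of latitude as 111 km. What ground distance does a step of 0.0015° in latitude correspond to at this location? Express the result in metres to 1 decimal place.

166.5 metres

Along a meridian 0.0015° is 0.0015 × 111000 = 166.5 m.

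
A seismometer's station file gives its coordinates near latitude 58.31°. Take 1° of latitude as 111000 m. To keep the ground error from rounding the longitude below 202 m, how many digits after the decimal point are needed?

At 58.31° one degree of longitude covers 111000 × cos 58.31° ≈ 111000 × 0.5253 ≈ 58310.9 m.
With N decimal places the half-ulp bound is 0.5·10⁻ᴺ°, or 0.5·10⁻ᴺ × 58310.9 m on the ground.
Setting 29155.4 × 10⁻ᴺ ≤ 202 gives 10ᴺ ≥ 144.3, i.e. N ≥ 2.16.
So 3 decimal places suffice (29.2 m); 2 would allow up to 292 m.

3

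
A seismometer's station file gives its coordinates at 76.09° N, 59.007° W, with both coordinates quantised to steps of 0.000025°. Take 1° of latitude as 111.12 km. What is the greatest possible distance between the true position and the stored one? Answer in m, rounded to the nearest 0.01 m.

With a 0.000025° grid the true value lies within half a step, ±0.000025°/2 = ±1.25e-05°, of the stored one.
North–south component: 1.25e-05° × 111120 = 1.389 m.
E–W at 76.09°: 1.25e-05° × 111120 × cos 76.09° = 1.25e-05 × 111120 × 0.2404 ≈ 0.333912 m.
The two errors are perpendicular, so the maximum displacement is √(1.389² + 0.333912²) ≈ 1.42857 m.

1.43 m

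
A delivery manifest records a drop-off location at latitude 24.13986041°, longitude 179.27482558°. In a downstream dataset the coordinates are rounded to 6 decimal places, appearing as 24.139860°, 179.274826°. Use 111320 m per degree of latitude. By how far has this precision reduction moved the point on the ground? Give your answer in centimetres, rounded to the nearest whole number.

Δlat = 24.13986041 − 24.139860 = +0.00000041°; Δlon = 179.27482558 − 179.274826 = -0.00000042°.
N–S: 0.00000041° × 111320 m/° = 0.0456412 m.
East–west at this latitude: -0.00000042° × 111320 × cos 24.1399° ≈ -0.00000042 × 101585 = -0.0426657 m.
Combined displacement = (0.0456412² + 0.0426657²)^½ ≈ 0.0624779 m.
That is 0.0624779 m = 6.2478 cm.

6 centimetres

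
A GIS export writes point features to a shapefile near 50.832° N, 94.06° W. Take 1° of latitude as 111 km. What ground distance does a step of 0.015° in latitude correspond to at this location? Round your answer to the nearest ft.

5463 ft

0.015° × 111000 m/° = 1665 m.
Converting: 1665 m × 3.2808 ft/m ≈ 5462.6 ft.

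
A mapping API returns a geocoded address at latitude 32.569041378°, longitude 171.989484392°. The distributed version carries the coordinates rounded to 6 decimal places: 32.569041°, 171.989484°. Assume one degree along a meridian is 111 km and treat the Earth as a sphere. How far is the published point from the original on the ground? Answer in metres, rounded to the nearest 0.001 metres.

0.056 metres

The latitude changed by +0.000000378° and the longitude by +0.000000392°.
North–south shift: 0.000000378 × 111000 = 0.041958 m.
East–west at this latitude: 0.000000392° × 111000 × cos 32.569° ≈ 0.000000392 × 93544.5 = 0.0366695 m.
Combined displacement = (0.041958² + 0.0366695²)^½ ≈ 0.0557236 m.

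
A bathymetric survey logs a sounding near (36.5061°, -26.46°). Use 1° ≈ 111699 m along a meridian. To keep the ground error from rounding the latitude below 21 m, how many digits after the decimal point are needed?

One degree of latitude covers 111699 m.
N decimal places → at most half a unit in the last place, 0.5 × 10⁻ᴺ° = 111699/2 × 10⁻ᴺ m.
Need 0.5 × 111699 × 10⁻ᴺ ≤ 21 → 10⁻ᴺ ≤ 3.760e-04, so N ≥ 3.42.
N = 3 would give 55.8 m (too coarse); N = 4 gives 5.58 m ≤ 21 m.

4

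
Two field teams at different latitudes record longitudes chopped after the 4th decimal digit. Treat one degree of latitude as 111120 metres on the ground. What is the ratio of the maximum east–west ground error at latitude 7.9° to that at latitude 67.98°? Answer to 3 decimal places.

2.642

Truncating at 4 decimal places can drop up to a full unit in the last place, so the longitude may be off by as much as 0.0001°.
At 7.9°: 0.0001° × 111120 × cos 7.9° = 0.0001 × 111120 × 0.9905 ≈ 11.007 m.
Error at 67.98° = 0.0001° × 111120 × cos 67.98° ≈ 11.112 × 0.3749 = 4.1662 m.
The ratio reduces to cos 7.9° / cos 67.98° = 0.9905/0.3749 ≈ 2.6419.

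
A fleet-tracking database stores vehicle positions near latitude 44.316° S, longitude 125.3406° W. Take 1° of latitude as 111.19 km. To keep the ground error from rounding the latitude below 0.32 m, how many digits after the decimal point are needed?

One degree of latitude covers 111190 m.
Rounding to N decimal places gives at most 0.5 × 10⁻ᴺ degrees of error, i.e. 0.5 × 10⁻ᴺ × 111190 m.
Setting 55595 × 10⁻ᴺ ≤ 0.32 gives 10ᴺ ≥ 1.737e+05, i.e. N ≥ 5.24.
N = 5 would give 0.556 m (too coarse); N = 6 gives 0.0556 m ≤ 0.32 m.

6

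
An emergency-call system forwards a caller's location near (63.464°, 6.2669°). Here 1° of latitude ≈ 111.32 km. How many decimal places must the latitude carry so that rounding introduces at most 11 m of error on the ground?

4 decimal places

One degree of latitude covers 111320 m.
N decimal places → at most half a unit in the last place, 0.5 × 10⁻ᴺ° = 111320/2 × 10⁻ᴺ m.
Setting 55660 × 10⁻ᴺ ≤ 11 gives 10ᴺ ≥ 5060, i.e. N ≥ 3.70.
N = 3 would give 55.7 m (too coarse); N = 4 gives 5.57 m ≤ 11 m.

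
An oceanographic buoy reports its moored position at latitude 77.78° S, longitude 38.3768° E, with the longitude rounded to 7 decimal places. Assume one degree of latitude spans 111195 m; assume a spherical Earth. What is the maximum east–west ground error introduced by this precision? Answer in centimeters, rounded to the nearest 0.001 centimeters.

0.118 centimeters

Rounding to 7 decimal places leaves the longitude within ±5e-08° of the true value.
One degree of longitude at 77.78° is 111195 × cos 77.78° ≈ 111195 × 0.2117 = 23536.2 m.
So at most 5e-08° × 23536.2 ≈ 0.00117681 m east–west.
That is 0.00117681 m = 0.11768 cm.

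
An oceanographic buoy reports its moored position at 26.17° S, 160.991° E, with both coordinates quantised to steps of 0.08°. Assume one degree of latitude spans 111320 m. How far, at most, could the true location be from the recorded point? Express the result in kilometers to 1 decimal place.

6.0 kilometers

With a 0.08° grid the true value lies within half a step, ±0.08°/2 = ±0.04°, of the stored one.
N–S: 0.04° × 111320 m/° = 4452.8 m.
E–W at 26.17°: 0.04° × 111320 × cos 26.17° = 0.04 × 111320 × 0.8975 ≈ 3996.34 m.
Worst case both components are at the extreme and orthogonal: √(4452.8² + 3996.34²) ≈ 5983.16 m.
That is 5983.16 m = 5.9832 km.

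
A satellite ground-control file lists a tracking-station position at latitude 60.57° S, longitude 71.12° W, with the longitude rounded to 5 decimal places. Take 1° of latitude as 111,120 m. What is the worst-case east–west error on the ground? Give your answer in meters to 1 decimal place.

Rounding to 5 decimal places leaves the longitude within ±5e-06° of the true value.
Parallels shrink by cos φ, so at 60.57° a degree of longitude is 111120 × 0.4914 ≈ 54599.9 m.
East–west error: 5e-06° × 54599.9 m/° ≈ 0.273 m.

0.3 meters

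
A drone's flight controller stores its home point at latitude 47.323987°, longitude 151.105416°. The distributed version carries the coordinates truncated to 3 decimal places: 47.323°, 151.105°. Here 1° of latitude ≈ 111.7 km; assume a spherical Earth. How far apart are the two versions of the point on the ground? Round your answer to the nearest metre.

115 metres

Δlat = 47.323987 − 47.323 = +0.000987°; Δlon = 151.105416 − 151.105 = +0.000416°.
N–S: 0.000987° × 111700 m/° = 110.248 m.
East–west at this latitude: 0.000416° × 111700 × cos 47.323° ≈ 0.000416 × 75717.5 = 31.4985 m.
Combined displacement = (110.248² + 31.4985²)^½ ≈ 114.659 m.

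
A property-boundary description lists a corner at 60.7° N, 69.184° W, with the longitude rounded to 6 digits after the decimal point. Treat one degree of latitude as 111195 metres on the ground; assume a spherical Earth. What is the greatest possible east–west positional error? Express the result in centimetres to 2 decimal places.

Rounding to 6 decimal places leaves the longitude within ±5e-07° of the true value.
At latitude 60.7° a degree of longitude spans 111195 m × cos 60.7° = 111195 × 0.4894 ≈ 54416.9 m.
Maximum E–W displacement: 5e-07 × 54416.9 = 0.0272084 m.
That is 0.0272084 m = 2.7208 cm.

2.72 centimetres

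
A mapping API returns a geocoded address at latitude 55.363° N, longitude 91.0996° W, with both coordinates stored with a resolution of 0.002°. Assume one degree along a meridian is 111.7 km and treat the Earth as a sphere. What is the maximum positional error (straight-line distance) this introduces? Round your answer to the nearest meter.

With a 0.002° grid the true value lies within half a step, ±0.002°/2 = ±0.001°, of the stored one.
North–south component: 0.001° × 111700 = 111.7 m.
Longitude error → 0.001 × 111700 × cos 55.363° = 0.001 × 111700 × 0.5684 ≈ 63.4875 m.
The two errors are perpendicular, so the maximum displacement is √(111.7² + 63.4875²) ≈ 128.482 m.

128 meters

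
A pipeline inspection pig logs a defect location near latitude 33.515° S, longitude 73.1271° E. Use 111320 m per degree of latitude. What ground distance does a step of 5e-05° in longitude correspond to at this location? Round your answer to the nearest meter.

At 33.515° a degree of longitude is 111320 × cos 33.515° ≈ 92812.1 m, so 5e-05° corresponds to 4.6406 m.

5 meters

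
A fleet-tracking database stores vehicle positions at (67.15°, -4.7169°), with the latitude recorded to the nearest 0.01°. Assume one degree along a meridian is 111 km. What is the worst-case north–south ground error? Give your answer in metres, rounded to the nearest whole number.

Rounding to 2 decimal places leaves the latitude within ±0.005° of the true value.
So the N–S error is at most 0.005 × 111000 = 555 m.

555 metres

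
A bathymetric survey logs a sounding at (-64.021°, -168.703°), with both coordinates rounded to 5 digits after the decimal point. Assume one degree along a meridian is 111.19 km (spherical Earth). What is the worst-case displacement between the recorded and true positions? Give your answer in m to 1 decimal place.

0.6 m

Rounding to 5 decimal places leaves each coordinate within ±5e-06° of the true value.
Latitude error → 5e-06 × 111190 = 0.55595 m along the meridian.
East–west component at 64.021°: 5e-06° × 111190 × cos 64.021° ≈ 5e-06 × 48705.9 ≈ 0.243529 m.
Combining orthogonally: (0.55595² + 0.243529²)^½ ≈ 0.606949 m.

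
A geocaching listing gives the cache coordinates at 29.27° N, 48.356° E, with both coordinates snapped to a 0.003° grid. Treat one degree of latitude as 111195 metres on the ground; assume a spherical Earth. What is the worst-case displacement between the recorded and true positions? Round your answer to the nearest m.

221 m

With a 0.003° grid the true value lies within half a step, ±0.003°/2 = ±0.0015°, of the stored one.
N–S: 0.0015° × 111195 m/° = 166.792 m.
E–W at 29.27°: 0.0015° × 111195 × cos 29.27° = 0.0015 × 111195 × 0.8723 ≈ 145.497 m.
Combining orthogonally: (166.792² + 145.497²)^½ ≈ 221.335 m.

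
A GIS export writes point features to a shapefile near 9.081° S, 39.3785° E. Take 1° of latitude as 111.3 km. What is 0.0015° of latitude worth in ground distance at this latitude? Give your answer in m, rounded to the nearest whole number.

167 m

0.0015° × 111300 m/° = 166.95 m.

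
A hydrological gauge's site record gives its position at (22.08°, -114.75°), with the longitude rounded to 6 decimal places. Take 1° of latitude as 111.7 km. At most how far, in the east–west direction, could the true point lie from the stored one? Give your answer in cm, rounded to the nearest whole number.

5 cm

Rounding to 6 decimal places leaves the longitude within ±5e-07° of the true value.
Parallels shrink by cos φ, so at 22.08° a degree of longitude is 111700 × 0.9267 ≈ 103508 m.
Maximum E–W displacement: 5e-07 × 103508 = 0.051754 m.
That is 0.051754 m = 5.1754 cm.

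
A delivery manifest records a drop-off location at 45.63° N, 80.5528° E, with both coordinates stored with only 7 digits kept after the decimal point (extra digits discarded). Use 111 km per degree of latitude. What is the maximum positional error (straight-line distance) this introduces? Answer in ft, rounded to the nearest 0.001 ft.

Truncating at 7 decimal places can drop up to a full unit in the last place, so each coordinate may be off by as much as 1e-07°.
N–S: 1e-07° × 111000 m/° = 0.0111 m.
E–W at 45.63°: 1e-07° × 111000 × cos 45.63° = 1e-07 × 111000 × 0.6993 ≈ 0.00776211 m.
Combining orthogonally: (0.0111² + 0.00776211²)^½ ≈ 0.0135448 m.
Converting: 0.0135448 m × 3.2808 ft/m ≈ 0.044438 ft.

0.044 ft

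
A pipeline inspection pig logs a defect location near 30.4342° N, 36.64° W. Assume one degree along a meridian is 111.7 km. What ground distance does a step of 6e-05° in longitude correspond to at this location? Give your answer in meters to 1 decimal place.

5.8 meters

One degree of longitude here spans 111700 × cos 30.4342° = 111700 × 0.8622 ≈ 96309 m; 6e-05° of that is 5.77854 m.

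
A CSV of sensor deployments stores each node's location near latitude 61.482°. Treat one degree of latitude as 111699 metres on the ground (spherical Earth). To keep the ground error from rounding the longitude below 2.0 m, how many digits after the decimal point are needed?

At 61.482° one degree of longitude covers 111699 × cos 61.482° ≈ 111699 × 0.4774 ≈ 53329 m.
Rounding to N decimal places gives at most 0.5 × 10⁻ᴺ degrees of error, i.e. 0.5 × 10⁻ᴺ × 53329 m.
Setting 26664.5 × 10⁻ᴺ ≤ 2.0 gives 10ᴺ ≥ 1.333e+04, i.e. N ≥ 4.12.
At 4 places the error can reach 2.67 m, but 5 places keeps it to 0.267 m.

5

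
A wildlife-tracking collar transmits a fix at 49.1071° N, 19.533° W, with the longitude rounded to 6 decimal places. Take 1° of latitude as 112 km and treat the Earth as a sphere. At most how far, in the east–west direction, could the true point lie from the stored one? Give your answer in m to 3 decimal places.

Rounding to 6 decimal places leaves the longitude within ±5e-07° of the true value.
Parallels shrink by cos φ, so at 49.1071° a degree of longitude is 112000 × 0.6546 ≈ 73320.5 m.
Maximum E–W displacement: 5e-07 × 73320.5 = 0.0366602 m.

0.037 m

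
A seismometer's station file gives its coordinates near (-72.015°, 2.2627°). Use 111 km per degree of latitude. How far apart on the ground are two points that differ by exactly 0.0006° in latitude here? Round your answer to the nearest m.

67 m

0.0006° × 111000 m/° = 66.6 m.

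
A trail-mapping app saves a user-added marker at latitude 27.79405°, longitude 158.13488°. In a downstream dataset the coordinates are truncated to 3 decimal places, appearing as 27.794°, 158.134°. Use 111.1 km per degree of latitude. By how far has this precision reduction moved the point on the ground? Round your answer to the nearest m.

Δlat = 27.79405 − 27.794 = +0.00005°; Δlon = 158.13488 − 158.134 = +0.00088°.
N–S: 0.00005° × 111100 m/° = 5.555 m.
East–west at this latitude: 0.00088° × 111100 × cos 27.794° ≈ 0.00088 × 98282.4 = 86.4885 m.
Hypotenuse of the two orthogonal shifts: √(5.555² + 86.4885²) = 86.6667 m.

87 m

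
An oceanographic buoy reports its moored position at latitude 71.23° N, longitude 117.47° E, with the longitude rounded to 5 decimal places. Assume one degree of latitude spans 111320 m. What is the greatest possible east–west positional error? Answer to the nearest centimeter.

Rounding to 5 decimal places leaves the longitude within ±5e-06° of the true value.
Parallels shrink by cos φ, so at 71.23° a degree of longitude is 111320 × 0.3218 ≈ 35819.4 m.
Maximum E–W displacement: 5e-06 × 35819.4 = 0.179097 m.
That is 0.179097 m = 17.91 cm.

18 centimeters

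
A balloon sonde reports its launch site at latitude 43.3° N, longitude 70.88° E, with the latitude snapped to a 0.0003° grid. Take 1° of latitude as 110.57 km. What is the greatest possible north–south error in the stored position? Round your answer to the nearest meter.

With a 0.0003° grid the true value lies within half a step, ±0.0003°/2 = ±0.00015°, of the stored one.
So the N–S error is at most 0.00015 × 110570 = 16.5855 m.

17 meters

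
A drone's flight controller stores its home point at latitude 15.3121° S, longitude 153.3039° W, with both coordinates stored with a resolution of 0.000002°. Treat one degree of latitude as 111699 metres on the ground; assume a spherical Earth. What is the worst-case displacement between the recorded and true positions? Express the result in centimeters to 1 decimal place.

15.5 centimeters

With a 0.000002° grid the true value lies within half a step, ±0.000002°/2 = ±1e-06°, of the stored one.
N–S: 1e-06° × 111699 m/° = 0.111699 m.
East–west component at 15.3121°: 1e-06° × 111699 × cos 15.3121° ≈ 1e-06 × 107734 ≈ 0.107734 m.
Worst case both components are at the extreme and orthogonal: √(0.111699² + 0.107734²) ≈ 0.155188 m.
That is 0.155188 m = 15.519 cm.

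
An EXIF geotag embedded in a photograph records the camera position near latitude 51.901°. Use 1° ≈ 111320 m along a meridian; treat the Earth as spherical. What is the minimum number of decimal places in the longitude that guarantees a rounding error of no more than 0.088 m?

6

At 51.901° one degree of longitude covers 111320 × cos 51.901° ≈ 111320 × 0.6170 ≈ 68686.9 m.
Rounding to N decimal places gives at most 0.5 × 10⁻ᴺ degrees of error, i.e. 0.5 × 10⁻ᴺ × 68686.9 m.
Need 0.5 × 68686.9 × 10⁻ᴺ ≤ 0.088 → 10⁻ᴺ ≤ 2.562e-06, so N ≥ 5.59.
N = 5 would give 0.343 m (too coarse); N = 6 gives 0.0343 m ≤ 0.088 m.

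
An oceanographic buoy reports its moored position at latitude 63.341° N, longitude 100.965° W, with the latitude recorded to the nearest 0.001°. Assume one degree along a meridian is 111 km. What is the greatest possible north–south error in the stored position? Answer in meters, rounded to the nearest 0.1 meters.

55.5 meters

Rounding to 3 decimal places leaves the latitude within ±0.0005° of the true value.
Along the meridian that is 0.0005° × 111000 m/° = 55.5 m.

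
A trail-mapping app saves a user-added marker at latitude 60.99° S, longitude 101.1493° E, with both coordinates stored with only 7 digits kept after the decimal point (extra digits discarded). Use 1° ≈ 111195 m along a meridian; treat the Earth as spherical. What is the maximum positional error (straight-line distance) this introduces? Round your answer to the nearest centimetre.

Truncating at 7 decimal places can drop up to a full unit in the last place, so each coordinate may be off by as much as 1e-07°.
N–S: 1e-07° × 111195 m/° = 0.0111195 m.
East–west component at 60.99°: 1e-07° × 111195 × cos 60.99° ≈ 1e-07 × 53925.4 ≈ 0.00539254 m.
Combining orthogonally: (0.0111195² + 0.00539254²)^½ ≈ 0.0123581 m.
That is 0.0123581 m = 1.2358 cm.

1 centimetres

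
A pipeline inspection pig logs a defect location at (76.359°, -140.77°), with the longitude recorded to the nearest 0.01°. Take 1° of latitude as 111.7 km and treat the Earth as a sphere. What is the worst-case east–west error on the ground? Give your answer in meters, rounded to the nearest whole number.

Rounding to 2 decimal places leaves the longitude within ±0.005° of the true value.
One degree of longitude at 76.359° is 111700 × cos 76.359° ≈ 111700 × 0.2358 = 26343.1 m.
Maximum E–W displacement: 0.005 × 26343.1 = 131.715 m.

132 meters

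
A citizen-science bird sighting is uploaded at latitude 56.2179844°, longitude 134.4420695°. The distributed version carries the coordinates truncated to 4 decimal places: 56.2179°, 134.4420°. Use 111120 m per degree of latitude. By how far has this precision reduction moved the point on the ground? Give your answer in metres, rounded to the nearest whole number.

10 metres

Δlat = 56.2179844 − 56.2179 = +0.0000844°; Δlon = 134.4420695 − 134.4420 = +0.0000695°.
North–south shift: 0.0000844 × 111120 = 9.37853 m.
E–W at 56.2179°: 0.0000695° × 111120 × cos 56.2179° = 0.0000695 × 111120 × 0.5560 ≈ 4.29418 m.
Hypotenuse of the two orthogonal shifts: √(9.37853² + 4.29418²) = 10.3149 m.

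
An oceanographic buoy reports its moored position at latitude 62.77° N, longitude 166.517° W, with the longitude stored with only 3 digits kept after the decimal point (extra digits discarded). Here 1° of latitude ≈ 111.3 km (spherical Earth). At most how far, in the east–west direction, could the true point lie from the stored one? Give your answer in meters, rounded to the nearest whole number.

51 meters

Truncating at 3 decimal places can drop up to a full unit in the last place, so the longitude may be off by as much as 0.001°.
At latitude 62.77° a degree of longitude spans 111300 m × cos 62.77° = 111300 × 0.4576 ≈ 50926.8 m.
So at most 0.001° × 50926.8 ≈ 50.9268 m east–west.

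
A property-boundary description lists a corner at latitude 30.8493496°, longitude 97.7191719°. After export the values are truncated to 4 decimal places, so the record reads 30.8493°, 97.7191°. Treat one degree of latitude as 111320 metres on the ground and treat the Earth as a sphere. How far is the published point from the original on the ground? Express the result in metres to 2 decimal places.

The latitude changed by +0.0000496° and the longitude by +0.0000719°.
N–S: 0.0000496° × 111320 m/° = 5.52147 m.
E–W at 30.8493°: 0.0000719° × 111320 × cos 30.8493° = 0.0000719 × 111320 × 0.8585 ≈ 6.87151 m.
Hypotenuse of the two orthogonal shifts: √(5.52147² + 6.87151²) = 8.815 m.

8.82 metres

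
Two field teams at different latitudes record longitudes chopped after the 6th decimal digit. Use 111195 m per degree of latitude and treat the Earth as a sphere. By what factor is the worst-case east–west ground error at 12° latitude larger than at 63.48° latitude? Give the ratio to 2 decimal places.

Truncating at 6 decimal places can drop up to a full unit in the last place, so the longitude may be off by as much as 1e-06°.
Error at 12° = 1e-06° × 111195 × cos 12° ≈ 0.11119 × 0.9781 = 0.10877 m.
At 63.48°: 1e-06° × 111195 × cos 63.48° = 1e-06 × 111195 × 0.4465 ≈ 0.04965 m.
Ratio: 0.10877 / 0.04965 = cos 12° / cos 63.48° ≈ 2.1907.

2.19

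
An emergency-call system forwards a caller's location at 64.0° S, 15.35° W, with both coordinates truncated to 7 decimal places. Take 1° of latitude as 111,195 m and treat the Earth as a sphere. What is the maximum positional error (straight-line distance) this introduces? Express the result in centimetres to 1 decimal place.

1.2 centimetres

Truncating at 7 decimal places can drop up to a full unit in the last place, so each coordinate may be off by as much as 1e-07°.
N–S: 1e-07° × 111195 m/° = 0.0111195 m.
East–west component at 64°: 1e-07° × 111195 × cos 64° ≈ 1e-07 × 48744.7 ≈ 0.00487447 m.
The two errors are perpendicular, so the maximum displacement is √(0.0111195² + 0.00487447²) ≈ 0.012141 m.
That is 0.012141 m = 1.2141 cm.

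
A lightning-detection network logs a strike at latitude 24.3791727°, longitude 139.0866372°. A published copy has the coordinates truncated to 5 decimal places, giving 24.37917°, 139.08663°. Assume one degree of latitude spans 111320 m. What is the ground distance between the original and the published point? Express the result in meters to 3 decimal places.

Δlat = 24.3791727 − 24.37917 = +0.0000027°; Δlon = 139.0866372 − 139.08663 = +0.0000072°.
N–S: 0.0000027° × 111320 m/° = 0.300564 m.
East–west at this latitude: 0.0000072° × 111320 × cos 24.3792° ≈ 0.0000072 × 101394 = 0.730037 m.
Distance: √(0.300564² + 0.730037²) ≈ 0.789489 m.

0.789 meters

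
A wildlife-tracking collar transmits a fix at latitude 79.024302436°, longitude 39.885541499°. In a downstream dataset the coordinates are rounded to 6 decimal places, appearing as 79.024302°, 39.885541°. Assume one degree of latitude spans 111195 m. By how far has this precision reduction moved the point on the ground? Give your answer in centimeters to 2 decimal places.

4.96 centimeters

The latitude changed by +0.000000436° and the longitude by +0.000000499°.
N–S: 0.000000436° × 111195 m/° = 0.048481 m.
East–west at this latitude: 0.000000499° × 111195 × cos 79.0243° ≈ 0.000000499 × 21170.7 = 0.0105642 m.
Combined displacement = (0.048481² + 0.0105642²)^½ ≈ 0.0496187 m.
That is 0.0496187 m = 4.9619 cm.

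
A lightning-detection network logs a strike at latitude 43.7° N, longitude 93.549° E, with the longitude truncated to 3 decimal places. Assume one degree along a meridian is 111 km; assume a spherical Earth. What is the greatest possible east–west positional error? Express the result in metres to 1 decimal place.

80.2 metres

Truncating at 3 decimal places can drop up to a full unit in the last place, so the longitude may be off by as much as 0.001°.
Parallels shrink by cos φ, so at 43.7° a degree of longitude is 111000 × 0.7230 ≈ 80249.4 m.
Maximum E–W displacement: 0.001 × 80249.4 = 80.2494 m.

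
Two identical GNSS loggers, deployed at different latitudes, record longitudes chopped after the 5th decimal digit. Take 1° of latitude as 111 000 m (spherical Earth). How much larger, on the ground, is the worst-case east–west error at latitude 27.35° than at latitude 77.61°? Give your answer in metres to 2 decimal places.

Truncating at 5 decimal places can drop up to a full unit in the last place, so the longitude may be off by as much as 1e-05°.
Error at 27.35° = 1e-05° × 111000 × cos 27.35° ≈ 1.11 × 0.8882 = 0.98592 m.
At 77.61°: 1e-05° × 111000 × cos 77.61° = 1e-05 × 111000 × 0.2146 ≈ 0.23817 m.
Difference: 0.98592 − 0.23817 = 0.74775 m.

0.75 metres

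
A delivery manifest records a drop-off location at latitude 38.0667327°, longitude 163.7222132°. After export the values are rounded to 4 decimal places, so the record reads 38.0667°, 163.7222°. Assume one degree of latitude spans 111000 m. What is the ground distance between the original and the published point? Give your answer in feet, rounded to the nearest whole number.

The latitude changed by +0.0000327° and the longitude by +0.0000132°.
N–S: 0.0000327° × 111000 m/° = 3.6297 m.
E–W at 38.0667°: 0.0000132° × 111000 × cos 38.0667° = 0.0000132 × 111000 × 0.7873 ≈ 1.15354 m.
Combined displacement = (3.6297² + 1.15354²)^½ ≈ 3.80859 m.
In feet: 3.80859 m ÷ 0.3048 ≈ 12.495 ft.

12 feet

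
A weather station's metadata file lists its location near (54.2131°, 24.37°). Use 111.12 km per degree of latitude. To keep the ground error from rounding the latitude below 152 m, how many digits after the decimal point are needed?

3 decimal places

One degree of latitude covers 111120 m.
Rounding to N decimal places gives at most 0.5 × 10⁻ᴺ degrees of error, i.e. 0.5 × 10⁻ᴺ × 111120 m.
Need 0.5 × 111120 × 10⁻ᴺ ≤ 152 → 10⁻ᴺ ≤ 2.736e-03, so N ≥ 2.56.
So 3 decimal places suffice (55.6 m); 2 would allow up to 556 m.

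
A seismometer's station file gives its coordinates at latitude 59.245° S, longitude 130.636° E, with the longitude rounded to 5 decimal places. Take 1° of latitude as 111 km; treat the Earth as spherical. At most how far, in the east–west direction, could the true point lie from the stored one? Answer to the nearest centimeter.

28 centimeters

Rounding to 5 decimal places leaves the longitude within ±5e-06° of the true value.
Parallels shrink by cos φ, so at 59.245° a degree of longitude is 111000 × 0.5114 ≈ 56761.9 m.
Maximum E–W displacement: 5e-06 × 56761.9 = 0.283809 m.
That is 0.283809 m = 28.381 cm.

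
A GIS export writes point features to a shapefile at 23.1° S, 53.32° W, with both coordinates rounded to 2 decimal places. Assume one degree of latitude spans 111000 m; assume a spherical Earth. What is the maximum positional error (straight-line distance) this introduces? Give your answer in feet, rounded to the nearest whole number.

2474 feet

Rounding to 2 decimal places leaves each coordinate within ±0.005° of the true value.
North–south component: 0.005° × 111000 = 555 m.
East–west component at 23.1°: 0.005° × 111000 × cos 23.1° ≈ 0.005 × 102100 ≈ 510.501 m.
Worst case both components are at the extreme and orthogonal: √(555² + 510.501²) ≈ 754.08 m.
In feet: 754.08 m ÷ 0.3048 ≈ 2474 ft.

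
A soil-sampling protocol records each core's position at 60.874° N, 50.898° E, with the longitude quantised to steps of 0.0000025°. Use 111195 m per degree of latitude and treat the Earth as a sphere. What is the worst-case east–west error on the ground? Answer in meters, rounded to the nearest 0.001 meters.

0.068 meters

With a 0.0000025° grid the true value lies within half a step, ±0.0000025°/2 = ±1.25e-06°, of the stored one.
One degree of longitude at 60.874° is 111195 × cos 60.874° ≈ 111195 × 0.4867 = 54122.1 m.
East–west error: 1.25e-06° × 54122.1 m/° ≈ 0.0676527 m.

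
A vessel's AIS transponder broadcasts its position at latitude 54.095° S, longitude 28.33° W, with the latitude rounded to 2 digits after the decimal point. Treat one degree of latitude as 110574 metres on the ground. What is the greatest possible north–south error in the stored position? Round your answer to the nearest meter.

553 meters

Rounding to 2 decimal places leaves the latitude within ±0.005° of the true value.
Along the meridian that is 0.005° × 110574 m/° = 552.87 m.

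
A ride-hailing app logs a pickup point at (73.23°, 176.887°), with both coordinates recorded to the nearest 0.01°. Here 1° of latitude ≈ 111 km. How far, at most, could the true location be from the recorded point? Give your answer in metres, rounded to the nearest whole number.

Rounding to 2 decimal places leaves each coordinate within ±0.005° of the true value.
North–south component: 0.005° × 111000 = 555 m.
E–W at 73.23°: 0.005° × 111000 × cos 73.23° = 0.005 × 111000 × 0.2885 ≈ 160.134 m.
The two errors are perpendicular, so the maximum displacement is √(555² + 160.134²) ≈ 577.64 m.

578 metres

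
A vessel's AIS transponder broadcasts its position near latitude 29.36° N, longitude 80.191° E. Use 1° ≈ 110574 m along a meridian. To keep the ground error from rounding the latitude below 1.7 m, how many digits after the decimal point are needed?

5 decimal places

One degree of latitude covers 110574 m.
With N decimal places the half-ulp bound is 0.5·10⁻ᴺ°, or 0.5·10⁻ᴺ × 110574 m on the ground.
Setting 55287 × 10⁻ᴺ ≤ 1.7 gives 10ᴺ ≥ 3.252e+04, i.e. N ≥ 4.51.
At 4 places the error can reach 5.53 m, but 5 places keeps it to 0.553 m.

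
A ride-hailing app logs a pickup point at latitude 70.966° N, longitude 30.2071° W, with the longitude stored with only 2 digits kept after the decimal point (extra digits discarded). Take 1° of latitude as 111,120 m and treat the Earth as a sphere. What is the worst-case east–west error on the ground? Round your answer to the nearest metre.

Truncating at 2 decimal places can drop up to a full unit in the last place, so the longitude may be off by as much as 0.01°.
At latitude 70.966° a degree of longitude spans 111120 m × cos 70.966° = 111120 × 0.3261 ≈ 36239.5 m.
East–west error: 0.01° × 36239.5 m/° ≈ 362.395 m.

362 metres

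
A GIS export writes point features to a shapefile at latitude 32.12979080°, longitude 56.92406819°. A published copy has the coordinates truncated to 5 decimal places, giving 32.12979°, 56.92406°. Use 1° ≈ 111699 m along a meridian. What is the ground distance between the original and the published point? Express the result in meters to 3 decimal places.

Δlat = 32.12979080 − 32.12979 = +0.00000080°; Δlon = 56.92406819 − 56.92406 = +0.00000819°.
N–S: 0.00000080° × 111699 m/° = 0.0893592 m.
E–W at 32.1298°: 0.00000819° × 111699 × cos 32.1298° = 0.00000819 × 111699 × 0.8468 ≈ 0.774707 m.
Distance: √(0.0893592² + 0.774707²) ≈ 0.779843 m.

0.780 meters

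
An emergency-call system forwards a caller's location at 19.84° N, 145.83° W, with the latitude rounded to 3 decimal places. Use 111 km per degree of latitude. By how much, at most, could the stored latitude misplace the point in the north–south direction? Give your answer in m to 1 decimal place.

Rounding to 3 decimal places leaves the latitude within ±0.0005° of the true value.
So the N–S error is at most 0.0005 × 111000 = 55.5 m.

55.5 m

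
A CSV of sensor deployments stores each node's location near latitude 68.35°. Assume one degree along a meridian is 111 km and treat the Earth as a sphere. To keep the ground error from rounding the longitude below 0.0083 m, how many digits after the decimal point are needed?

7 decimal places

At 68.35° one degree of longitude covers 111000 × cos 68.35° ≈ 111000 × 0.3689 ≈ 40951.9 m.
N decimal places → at most half a unit in the last place, 0.5 × 10⁻ᴺ° = 40951.9/2 × 10⁻ᴺ m.
Need 0.5 × 40951.9 × 10⁻ᴺ ≤ 0.0083 → 10⁻ᴺ ≤ 4.054e-07, so N ≥ 6.39.
At 6 places the error can reach 0.0205 m, but 7 places keeps it to 0.00205 m.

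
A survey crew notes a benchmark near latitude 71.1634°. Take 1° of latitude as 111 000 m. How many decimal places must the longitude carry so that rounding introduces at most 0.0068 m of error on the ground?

7 decimal places

At 71.1634° one degree of longitude covers 111000 × cos 71.1634° ≈ 111000 × 0.3229 ≈ 35838.6 m.
Rounding to N decimal places gives at most 0.5 × 10⁻ᴺ degrees of error, i.e. 0.5 × 10⁻ᴺ × 35838.6 m.
Setting 17919.3 × 10⁻ᴺ ≤ 0.0068 gives 10ᴺ ≥ 2.635e+06, i.e. N ≥ 6.42.
So 7 decimal places suffice (0.00179 m); 6 would allow up to 0.0179 m.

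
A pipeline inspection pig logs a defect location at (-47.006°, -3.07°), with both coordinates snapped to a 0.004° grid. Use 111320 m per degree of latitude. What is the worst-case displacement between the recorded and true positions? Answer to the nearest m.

269 m

With a 0.004° grid the true value lies within half a step, ±0.004°/2 = ±0.002°, of the stored one.
North–south component: 0.002° × 111320 = 222.64 m.
Longitude error → 0.002 × 111320 × cos 47.006° = 0.002 × 111320 × 0.6819 ≈ 151.823 m.
The two errors are perpendicular, so the maximum displacement is √(222.64² + 151.823²) ≈ 269.479 m.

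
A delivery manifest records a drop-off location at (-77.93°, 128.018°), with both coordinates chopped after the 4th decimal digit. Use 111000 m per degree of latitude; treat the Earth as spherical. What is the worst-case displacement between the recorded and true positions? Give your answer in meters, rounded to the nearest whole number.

11 meters

Truncating at 4 decimal places can drop up to a full unit in the last place, so each coordinate may be off by as much as 0.0001°.
North–south component: 0.0001° × 111000 = 11.1 m.
Longitude error → 0.0001 × 111000 × cos 77.93° = 0.0001 × 111000 × 0.2091 ≈ 2.32108 m.
The two errors are perpendicular, so the maximum displacement is √(11.1² + 2.32108²) ≈ 11.3401 m.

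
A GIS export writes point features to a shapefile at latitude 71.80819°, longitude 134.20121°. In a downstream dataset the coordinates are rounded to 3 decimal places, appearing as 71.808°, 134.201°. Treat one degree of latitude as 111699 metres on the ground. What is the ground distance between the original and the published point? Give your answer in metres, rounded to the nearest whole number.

22 metres

Δlat = 71.80819 − 71.808 = +0.00019°; Δlon = 134.20121 − 134.201 = +0.00021°.
North–south shift: 0.00019 × 111699 = 21.2228 m.
East–west at this latitude: 0.00021° × 111699 × cos 71.808° ≈ 0.00021 × 34872.7 = 7.32326 m.
Hypotenuse of the two orthogonal shifts: √(21.2228² + 7.32326²) = 22.4508 m.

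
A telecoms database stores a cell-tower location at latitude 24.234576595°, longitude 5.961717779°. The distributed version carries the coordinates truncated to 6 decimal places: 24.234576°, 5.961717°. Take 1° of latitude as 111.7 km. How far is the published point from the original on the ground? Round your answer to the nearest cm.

10 cm

The latitude changed by +0.000000595° and the longitude by +0.000000779°.
North–south shift: 0.000000595 × 111700 = 0.0664615 m.
East–west at this latitude: 0.000000779° × 111700 × cos 24.2346° ≈ 0.000000779 × 101856 = 0.079346 m.
Hypotenuse of the two orthogonal shifts: √(0.0664615² + 0.079346²) = 0.103503 m.
That is 0.103503 m = 10.35 cm.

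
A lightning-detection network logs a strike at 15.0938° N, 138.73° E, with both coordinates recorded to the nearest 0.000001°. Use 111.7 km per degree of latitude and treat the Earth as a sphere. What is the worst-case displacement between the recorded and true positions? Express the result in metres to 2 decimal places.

0.08 metres

Rounding to 6 decimal places leaves each coordinate within ±5e-07° of the true value.
N–S: 5e-07° × 111700 m/° = 0.05585 m.
Longitude error → 5e-07 × 111700 × cos 15.0938° = 5e-07 × 111700 × 0.9655 ≈ 0.0539232 m.
Combining orthogonally: (0.05585² + 0.0539232²)^½ ≈ 0.0776333 m.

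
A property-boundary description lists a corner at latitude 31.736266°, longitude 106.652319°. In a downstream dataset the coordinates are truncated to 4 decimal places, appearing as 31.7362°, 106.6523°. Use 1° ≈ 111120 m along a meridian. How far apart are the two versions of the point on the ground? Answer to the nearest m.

8 m

The latitude changed by +0.000066° and the longitude by +0.000019°.
North–south shift: 0.000066 × 111120 = 7.33392 m.
East–west at this latitude: 0.000019° × 111120 × cos 31.7362° ≈ 0.000019 × 94505.2 = 1.7956 m.
Distance: √(7.33392² + 1.7956²) ≈ 7.55053 m.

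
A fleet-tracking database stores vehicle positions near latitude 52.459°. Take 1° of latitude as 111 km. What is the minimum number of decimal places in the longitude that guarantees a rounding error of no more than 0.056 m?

6

At 52.459° one degree of longitude covers 111000 × cos 52.459° ≈ 111000 × 0.6093 ≈ 67635.5 m.
With N decimal places the half-ulp bound is 0.5·10⁻ᴺ°, or 0.5·10⁻ᴺ × 67635.5 m on the ground.
Setting 33817.8 × 10⁻ᴺ ≤ 0.056 gives 10ᴺ ≥ 6.039e+05, i.e. N ≥ 5.78.
So 6 decimal places suffice (0.0338 m); 5 would allow up to 0.338 m.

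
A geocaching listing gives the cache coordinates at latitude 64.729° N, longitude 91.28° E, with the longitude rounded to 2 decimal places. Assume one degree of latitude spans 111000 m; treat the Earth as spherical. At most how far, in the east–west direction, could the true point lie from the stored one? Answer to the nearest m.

237 m

Rounding to 2 decimal places leaves the longitude within ±0.005° of the true value.
At latitude 64.729° a degree of longitude spans 111000 m × cos 64.729° = 111000 × 0.4269 ≈ 47385.9 m.
So at most 0.005° × 47385.9 ≈ 236.93 m east–west.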